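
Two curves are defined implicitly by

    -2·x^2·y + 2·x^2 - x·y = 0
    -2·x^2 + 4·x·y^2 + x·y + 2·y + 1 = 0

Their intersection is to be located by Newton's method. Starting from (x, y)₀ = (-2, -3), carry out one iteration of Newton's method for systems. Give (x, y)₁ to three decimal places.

(-1.325, -1.931)

At (-2, -3): F = (26.000, -79.000).
Jacobian J = [[-4·x·y + 4·x - y, -2·x^2 - x], [-4·x + 4·y^2 + y, 8·x·y + x + 2]].
At the point, J = [[-29.000, -6.000], [41.000, 48.000]] (det J = -1146.000).
Solving J·Δ = −F gives Δ = (0.675, 1.069).
Then the next iterate is (x, y)₁ = (-1.325, -1.931).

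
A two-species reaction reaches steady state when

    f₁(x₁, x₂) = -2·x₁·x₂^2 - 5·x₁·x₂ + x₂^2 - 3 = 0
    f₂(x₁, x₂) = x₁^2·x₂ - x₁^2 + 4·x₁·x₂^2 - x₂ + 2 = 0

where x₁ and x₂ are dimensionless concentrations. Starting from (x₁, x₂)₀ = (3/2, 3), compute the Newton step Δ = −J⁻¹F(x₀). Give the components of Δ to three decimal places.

(-1.217, -0.172)

At (3/2, 3): F = (-43.500, 57.500).
Jacobian J = [[-2·x₂^2 - 5·x₂, -4·x₁·x₂ - 5·x₁ + 2·x₂], [2·x₁·x₂ - 2·x₁ + 4·x₂^2, x₁^2 + 8·x₁·x₂ - 1]].
At the point, J = [[-33.000, -19.500], [42.000, 37.250]] (det J = -410.250).
Solving J·Δ = −F gives Δ = (-1.217, -0.172).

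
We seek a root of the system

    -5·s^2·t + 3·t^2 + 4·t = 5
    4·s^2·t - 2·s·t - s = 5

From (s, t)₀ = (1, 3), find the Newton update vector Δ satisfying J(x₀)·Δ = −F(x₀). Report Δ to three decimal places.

At (1, 3): F = (19.000, 0.000).
Jacobian J = [[-10·s·t, -5·s^2 + 6·t + 4], [8·s·t - 2·t - 1, 4·s^2 - 2·s]].
At the point, J = [[-30.000, 17.000], [17.000, 2.000]] (det J = -349.000).
Solving J·Δ = −F gives Δ = (0.109, -0.926).

(0.109, -0.926)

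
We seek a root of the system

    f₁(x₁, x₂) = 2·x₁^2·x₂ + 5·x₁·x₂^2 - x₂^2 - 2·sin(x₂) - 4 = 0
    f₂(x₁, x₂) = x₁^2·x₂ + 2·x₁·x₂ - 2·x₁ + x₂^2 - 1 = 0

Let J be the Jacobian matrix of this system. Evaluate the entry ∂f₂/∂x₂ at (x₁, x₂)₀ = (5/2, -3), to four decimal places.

5.2500

∂f₂/∂x₂ = x₁^2 + 2·x₁ + 2·x₂.
At (5/2, -3) this is 5.2500.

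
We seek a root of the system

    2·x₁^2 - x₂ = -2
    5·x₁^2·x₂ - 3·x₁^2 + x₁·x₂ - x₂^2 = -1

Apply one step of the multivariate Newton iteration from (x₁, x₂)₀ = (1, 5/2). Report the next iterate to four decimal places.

(0.6765, 2.7059)

At (1, 5/2): F = (1.5000, 6.7500).
Jacobian J = [[4·x₁, -1], [10·x₁·x₂ - 6·x₁ + x₂, 5·x₁^2 + x₁ - 2·x₂]].
At the point, J = [[4.0000, -1.0000], [21.5000, 1.0000]] (det J = 25.5000).
Solving J·Δ = −F gives Δ = (-0.3235, 0.2059).
Then the next iterate is (x₁, x₂)₁ = (0.6765, 2.7059).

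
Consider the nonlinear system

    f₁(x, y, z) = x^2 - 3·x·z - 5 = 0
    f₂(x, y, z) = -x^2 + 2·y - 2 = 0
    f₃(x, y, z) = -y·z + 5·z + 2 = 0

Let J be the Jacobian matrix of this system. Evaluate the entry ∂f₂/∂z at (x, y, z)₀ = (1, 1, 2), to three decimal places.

0.000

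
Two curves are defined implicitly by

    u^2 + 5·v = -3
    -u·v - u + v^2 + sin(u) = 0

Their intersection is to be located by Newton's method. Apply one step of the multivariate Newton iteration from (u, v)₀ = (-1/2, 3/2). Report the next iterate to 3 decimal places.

(-5.383, -1.627)

At (-1/2, 3/2): F = (10.750, 3.02057).
Jacobian J = [[2·u, 5], [-v + cos(u) - 1, -u + 2·v]].
At the point, J = [[-1.000, 5.000], [-1.62242, 3.500]] (det J = 4.61209).
Solving J·Δ = −F gives Δ = (-4.883, -3.127).
Then the next iterate is (u, v)₁ = (-5.383, -1.627).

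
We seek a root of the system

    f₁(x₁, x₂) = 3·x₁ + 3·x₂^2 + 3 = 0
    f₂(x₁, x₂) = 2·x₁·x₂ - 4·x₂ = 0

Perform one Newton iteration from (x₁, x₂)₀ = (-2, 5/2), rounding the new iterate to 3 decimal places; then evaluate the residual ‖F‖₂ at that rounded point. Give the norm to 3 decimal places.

7.677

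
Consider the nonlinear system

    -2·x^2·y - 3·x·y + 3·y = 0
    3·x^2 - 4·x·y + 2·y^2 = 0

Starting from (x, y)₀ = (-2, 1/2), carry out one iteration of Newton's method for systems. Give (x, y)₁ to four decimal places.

At (-2, 1/2): F = (0.5000, 16.5000).
Jacobian J = [[-4·x·y - 3·y, -2·x^2 - 3·x + 3], [6·x - 4·y, -4·x + 4·y]].
At the point, J = [[2.5000, 1.0000], [-14.0000, 10.0000]] (det J = 39.0000).
Solving J·Δ = −F gives Δ = (0.2949, -1.2372).
Then the next iterate is (x, y)₁ = (-1.7051, -0.7372).

(-1.7051, -0.7372)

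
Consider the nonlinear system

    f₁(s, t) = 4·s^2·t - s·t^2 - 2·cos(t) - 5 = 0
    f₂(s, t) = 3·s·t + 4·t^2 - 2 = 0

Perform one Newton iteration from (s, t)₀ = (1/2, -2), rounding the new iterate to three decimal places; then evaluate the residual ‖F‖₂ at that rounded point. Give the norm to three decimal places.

6.430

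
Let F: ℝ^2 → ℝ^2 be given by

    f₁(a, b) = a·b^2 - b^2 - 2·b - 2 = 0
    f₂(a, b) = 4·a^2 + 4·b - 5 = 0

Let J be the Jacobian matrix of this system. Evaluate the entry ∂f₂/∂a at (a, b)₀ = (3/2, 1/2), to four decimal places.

12.0000

∂f₂/∂a = 8·a.
At (3/2, 1/2) this is 12.0000.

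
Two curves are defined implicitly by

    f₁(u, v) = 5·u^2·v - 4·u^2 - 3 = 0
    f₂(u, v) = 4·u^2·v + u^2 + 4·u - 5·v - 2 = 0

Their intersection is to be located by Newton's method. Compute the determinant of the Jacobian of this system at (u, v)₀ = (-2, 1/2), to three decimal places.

226.000

J = [[10·u·v - 8·u, 5·u^2], [8·u·v + 2·u + 4, 4·u^2 - 5]].
At the point, J = [[6.000, 20.000], [-8.000, 11.000]].
det J = 226.000.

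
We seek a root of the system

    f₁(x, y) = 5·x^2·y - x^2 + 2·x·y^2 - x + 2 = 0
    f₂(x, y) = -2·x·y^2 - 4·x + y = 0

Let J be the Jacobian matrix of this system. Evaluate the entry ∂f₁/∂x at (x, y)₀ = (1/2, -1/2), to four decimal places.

-4.0000

∂f₁/∂x = 10·x·y - 2·x + 2·y^2 - 1.
At (1/2, -1/2) this is -4.0000.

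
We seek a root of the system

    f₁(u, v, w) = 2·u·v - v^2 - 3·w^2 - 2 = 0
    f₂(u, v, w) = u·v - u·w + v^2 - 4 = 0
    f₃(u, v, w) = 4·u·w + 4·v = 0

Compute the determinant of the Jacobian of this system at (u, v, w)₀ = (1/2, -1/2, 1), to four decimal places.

25.0000

J = [[2·v, 2·u - 2·v, -6·w], [v - w, u + 2·v, -u], [4·w, 4, 4·u]].
At the point, J = [[-1.0000, 2.0000, -6.0000], [-1.5000, -0.5000, -0.5000], [4.0000, 4.0000, 2.0000]].
det J = 25.0000.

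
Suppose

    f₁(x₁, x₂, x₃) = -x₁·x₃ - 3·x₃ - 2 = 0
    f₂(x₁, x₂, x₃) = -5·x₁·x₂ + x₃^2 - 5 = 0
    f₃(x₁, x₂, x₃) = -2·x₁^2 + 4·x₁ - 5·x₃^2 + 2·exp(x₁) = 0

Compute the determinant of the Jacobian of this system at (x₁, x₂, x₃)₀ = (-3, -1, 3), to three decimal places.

1350.000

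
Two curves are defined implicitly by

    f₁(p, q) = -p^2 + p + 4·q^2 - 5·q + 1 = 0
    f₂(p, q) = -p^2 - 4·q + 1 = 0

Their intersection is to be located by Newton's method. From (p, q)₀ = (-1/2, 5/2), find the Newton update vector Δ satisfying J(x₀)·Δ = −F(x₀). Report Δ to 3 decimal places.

At (-1/2, 5/2): F = (12.750, -9.250).
Jacobian J = [[-2·p + 1, 8·q - 5], [-2·p, -4]].
At the point, J = [[2.000, 15.000], [1.000, -4.000]] (det J = -23.000).
Solving J·Δ = −F gives Δ = (3.815, -1.359).

(3.815, -1.359)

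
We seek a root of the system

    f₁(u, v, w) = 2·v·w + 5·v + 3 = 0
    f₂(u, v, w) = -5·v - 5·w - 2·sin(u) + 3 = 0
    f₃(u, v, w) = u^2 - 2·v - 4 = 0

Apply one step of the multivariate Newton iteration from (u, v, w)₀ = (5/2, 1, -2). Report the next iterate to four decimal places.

(6.0481, 9.9953, -8.4976)

At (5/2, 1, -2): F = (4.0000, 6.803056, 0.2500).
Jacobian J = [[0, 2·w + 5, 2·v], [-2·cos(u), -5, -5], [2·u, -2, 0]].
At the point, J = [[0.0000, 1.0000, 2.0000], [1.602287, -5.0000, -5.0000], [5.0000, -2.0000, 0.0000]] (det J = 18.590851).
Solving J·Δ = −F gives Δ = (3.5481, 8.9953, -6.4976).
Then the next iterate is (u, v, w)₁ = (6.0481, 9.9953, -8.4976).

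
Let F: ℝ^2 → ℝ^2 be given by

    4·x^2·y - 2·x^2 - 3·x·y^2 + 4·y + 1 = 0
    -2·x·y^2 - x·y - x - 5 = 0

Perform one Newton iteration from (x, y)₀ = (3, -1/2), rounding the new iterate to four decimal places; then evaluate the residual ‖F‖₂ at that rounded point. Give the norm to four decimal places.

At (3, -1/2): F = (-39.2500, -8.0000).
Jacobian J = [[8·x·y - 4·x - 3·y^2, 4·x^2 - 6·x·y + 4], [-2·y^2 - y - 1, -4·x·y - x]].
At the point, J = [[-24.7500, 49.0000], [-1.0000, 3.0000]] (det J = -25.2500).
Solving J·Δ = −F gives Δ = (10.8614, 6.2871).
Then the next iterate is (x, y)₁ = (13.8614, 5.7871).
Re-evaluating at (13.8614, 5.7871): F = (2694.891601, -1027.529873), so ‖F‖₂ = 2884.1391.

2884.1391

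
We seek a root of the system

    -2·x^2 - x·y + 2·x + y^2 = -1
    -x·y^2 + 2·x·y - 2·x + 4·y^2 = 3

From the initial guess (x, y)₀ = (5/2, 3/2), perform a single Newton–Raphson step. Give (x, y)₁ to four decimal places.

At (5/2, 3/2): F = (-8.0000, 2.8750).
Jacobian J = [[-4·x - y + 2, -x + 2·y], [-y^2 + 2·y - 2, -2·x·y + 2·x + 8·y]].
At the point, J = [[-9.5000, 0.5000], [-1.2500, 9.5000]] (det J = -89.6250).
Solving J·Δ = −F gives Δ = (-0.8640, -0.4163).
Then the next iterate is (x, y)₁ = (1.6360, 1.0837).

(1.6360, 1.0837)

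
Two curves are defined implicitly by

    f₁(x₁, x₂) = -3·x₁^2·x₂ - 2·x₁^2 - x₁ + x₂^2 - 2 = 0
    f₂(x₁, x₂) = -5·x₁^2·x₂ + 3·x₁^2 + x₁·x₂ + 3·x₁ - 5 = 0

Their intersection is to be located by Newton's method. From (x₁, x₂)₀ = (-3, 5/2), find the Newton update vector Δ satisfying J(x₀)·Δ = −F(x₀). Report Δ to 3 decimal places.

(1.068, -0.839)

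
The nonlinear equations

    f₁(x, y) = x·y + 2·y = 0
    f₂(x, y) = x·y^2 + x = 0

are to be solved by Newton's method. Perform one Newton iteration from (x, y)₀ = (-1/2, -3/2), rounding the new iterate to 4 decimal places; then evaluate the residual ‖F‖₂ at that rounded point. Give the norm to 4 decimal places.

0.6673

At (-1/2, -3/2): F = (-2.2500, -1.6250).
Jacobian J = [[y, x + 2], [y^2 + 1, 2·x·y]].
At the point, J = [[-1.5000, 1.5000], [3.2500, 1.5000]] (det J = -7.1250).
Solving J·Δ = −F gives Δ = (-0.1316, 1.3684).
Then the next iterate is (x, y)₁ = (-0.6316, -0.1316).
Re-evaluating at (-0.6316, -0.1316): F = (-0.180081, -0.642538), so ‖F‖₂ = 0.6673.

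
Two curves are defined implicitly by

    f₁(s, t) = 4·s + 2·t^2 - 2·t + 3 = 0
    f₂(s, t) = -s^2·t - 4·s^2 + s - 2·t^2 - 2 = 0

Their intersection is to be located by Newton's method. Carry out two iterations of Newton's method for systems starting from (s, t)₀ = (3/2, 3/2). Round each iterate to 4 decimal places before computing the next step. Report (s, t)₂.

At (3/2, 3/2): F = (10.5000, -17.3750).
Jacobian J = [[4, 4·t - 2], [-2·s·t - 8·s + 1, -s^2 - 4·t]].
At the point, J = [[4.0000, 4.0000], [-15.5000, -8.2500]] (det J = 29.0000).
Solving J·Δ = −F gives Δ = (0.5905, -3.2155).
Then the next iterate is (s, t)₁ = (2.0905, -1.7155).
Round to (2.0905, -1.7155) and repeat: F = (20.678880, -15.779080), J = [[4.0000, -8.8620], [-8.551495, 2.491810]].
Δ = (-1.3417, 1.7278), so (s, t)₂ = (0.7488, 0.0123).

(0.7488, 0.0123)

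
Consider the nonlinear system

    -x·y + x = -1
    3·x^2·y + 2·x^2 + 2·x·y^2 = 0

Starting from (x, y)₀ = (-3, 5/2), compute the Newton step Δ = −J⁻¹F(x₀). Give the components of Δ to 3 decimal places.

At (-3, 5/2): F = (5.500, 48.000).
Jacobian J = [[-y + 1, -x], [6·x·y + 4·x + 2·y^2, 3·x^2 + 4·x·y]].
At the point, J = [[-1.500, 3.000], [-44.500, -3.000]] (det J = 138.000).
Solving J·Δ = −F gives Δ = (1.163, -1.252).

(1.163, -1.252)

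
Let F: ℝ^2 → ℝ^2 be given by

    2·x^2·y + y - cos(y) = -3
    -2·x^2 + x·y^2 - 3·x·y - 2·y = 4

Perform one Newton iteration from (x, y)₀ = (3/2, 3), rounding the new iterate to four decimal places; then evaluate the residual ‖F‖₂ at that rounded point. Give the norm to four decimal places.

17.1346

At (3/2, 3): F = (20.489992, -14.5000).
Jacobian J = [[4·x·y, 2·x^2 + sin(y) + 1], [-4·x + y^2 - 3·y, 2·x·y - 3·x - 2]].
At the point, J = [[18.0000, 5.641120], [-6.0000, 2.5000]] (det J = 78.846720).
Solving J·Δ = −F gives Δ = (-1.6871, 1.7510).
Then the next iterate is (x, y)₁ = (-0.1871, 4.7510).
Re-evaluating at (-0.1871, 4.7510): F = (8.045029, -15.128498), so ‖F‖₂ = 17.1346.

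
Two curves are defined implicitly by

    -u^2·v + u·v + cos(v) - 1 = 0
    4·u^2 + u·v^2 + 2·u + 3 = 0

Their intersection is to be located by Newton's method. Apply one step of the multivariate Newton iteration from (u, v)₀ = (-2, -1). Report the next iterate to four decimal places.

At (-2, -1): F = (5.540302, 13.0000).
Jacobian J = [[-2·u·v + v, -u^2 + u - sin(v)], [8·u + v^2 + 2, 2·u·v]].
At the point, J = [[-5.0000, -5.158529], [-13.0000, 4.0000]] (det J = -87.060877).
Solving J·Δ = −F gives Δ = (1.0248, 0.0807).
Then the next iterate is (u, v)₁ = (-0.9752, -0.9193).

(-0.9752, -0.9193)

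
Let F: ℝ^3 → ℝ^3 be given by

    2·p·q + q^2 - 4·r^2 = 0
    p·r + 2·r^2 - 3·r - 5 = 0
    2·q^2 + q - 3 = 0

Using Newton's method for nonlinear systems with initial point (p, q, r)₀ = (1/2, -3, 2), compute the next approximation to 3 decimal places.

(-116.500, -1.909, 44.909)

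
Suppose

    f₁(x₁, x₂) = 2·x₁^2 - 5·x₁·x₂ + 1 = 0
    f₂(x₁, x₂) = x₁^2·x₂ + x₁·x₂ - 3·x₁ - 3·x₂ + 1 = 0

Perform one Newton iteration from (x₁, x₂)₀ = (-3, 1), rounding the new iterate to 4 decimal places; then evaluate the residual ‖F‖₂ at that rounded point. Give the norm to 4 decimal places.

10.1967

At (-3, 1): F = (34.0000, 13.0000).
Jacobian J = [[4·x₁ - 5·x₂, -5·x₁], [2·x₁·x₂ + x₂ - 3, x₁^2 + x₁ - 3]].
At the point, J = [[-17.0000, 15.0000], [-8.0000, 3.0000]] (det J = 69.0000).
Solving J·Δ = −F gives Δ = (1.3478, -0.7391).
Then the next iterate is (x₁, x₂)₁ = (-1.6522, 0.2609).
Re-evaluating at (-1.6522, 0.2609): F = (8.614825, 5.455037), so ‖F‖₂ = 10.1967.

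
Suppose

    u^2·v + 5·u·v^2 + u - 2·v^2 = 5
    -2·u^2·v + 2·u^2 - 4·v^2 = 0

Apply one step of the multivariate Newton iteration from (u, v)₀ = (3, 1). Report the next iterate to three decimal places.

At (3, 1): F = (20.000, -4.000).
Jacobian J = [[2·u·v + 5·v^2 + 1, u^2 + 10·u·v - 4·v], [-4·u·v + 4·u, -2·u^2 - 8·v]].
At the point, J = [[12.000, 35.000], [0.000, -26.000]] (det J = -312.000).
Solving J·Δ = −F gives Δ = (-1.218, -0.154).
Then the next iterate is (u, v)₁ = (1.782, 0.846).

(1.782, 0.846)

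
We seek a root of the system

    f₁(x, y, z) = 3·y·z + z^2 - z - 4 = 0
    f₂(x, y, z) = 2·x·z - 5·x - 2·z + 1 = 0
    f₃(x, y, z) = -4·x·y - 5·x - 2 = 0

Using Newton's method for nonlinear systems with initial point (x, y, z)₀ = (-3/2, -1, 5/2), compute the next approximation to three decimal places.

At (-3/2, -1, 5/2): F = (-7.750, -4.000, -0.500).
Jacobian J = [[0, 3·z, 3·y + 2·z - 1], [2·z - 5, 0, 2·x - 2], [-4·y - 5, -4·x, 0]].
At the point, J = [[0.000, 7.500, 1.000], [0.000, 0.000, -5.000], [-1.000, 6.000, 0.000]] (det J = 37.500).
Solving J·Δ = −F gives Δ = (6.340, 1.140, -0.800).
Then the next iterate is (x, y, z)₁ = (4.840, 0.140, 1.700).

(4.840, 0.140, 1.700)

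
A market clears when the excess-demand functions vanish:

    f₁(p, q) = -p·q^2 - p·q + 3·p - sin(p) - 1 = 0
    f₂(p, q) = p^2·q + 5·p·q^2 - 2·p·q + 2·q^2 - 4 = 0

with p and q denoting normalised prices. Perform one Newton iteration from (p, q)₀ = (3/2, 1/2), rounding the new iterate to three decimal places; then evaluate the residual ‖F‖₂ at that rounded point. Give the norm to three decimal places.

0.277

At (3/2, 1/2): F = (1.37751, -2.000).
Jacobian J = [[-q^2 - q - cos(p) + 3, -2·p·q - p], [2·p·q + 5·q^2 - 2·q, p^2 + 10·p·q - 2·p + 4·q]].
At the point, J = [[2.17926, -3.000], [1.750, 8.750]] (det J = 24.31855).
Solving J·Δ = −F gives Δ = (-0.249, 0.278).
Then the next iterate is (p, q)₁ = (1.251, 0.778).
Re-evaluating at (1.251, 0.778): F = (0.07321, 0.26763), so ‖F‖₂ = 0.277.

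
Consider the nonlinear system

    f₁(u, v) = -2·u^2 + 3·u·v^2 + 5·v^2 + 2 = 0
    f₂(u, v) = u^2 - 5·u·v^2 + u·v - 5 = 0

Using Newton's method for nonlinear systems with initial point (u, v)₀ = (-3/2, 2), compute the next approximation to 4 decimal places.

At (-3/2, 2): F = (-0.5000, 24.2500).
Jacobian J = [[-4·u + 3·v^2, 6·u·v + 10·v], [2·u - 5·v^2 + v, -10·u·v + u]].
At the point, J = [[18.0000, 2.0000], [-21.0000, 28.5000]] (det J = 555.0000).
Solving J·Δ = −F gives Δ = (0.1131, -0.7676).
Then the next iterate is (u, v)₁ = (-1.3869, 1.2324).

(-1.3869, 1.2324)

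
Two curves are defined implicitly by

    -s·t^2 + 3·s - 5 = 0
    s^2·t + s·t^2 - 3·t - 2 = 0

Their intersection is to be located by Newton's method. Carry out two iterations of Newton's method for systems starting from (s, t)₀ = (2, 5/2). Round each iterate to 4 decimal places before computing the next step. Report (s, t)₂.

At (2, 5/2): F = (-11.5000, 13.0000).
Jacobian J = [[-t^2 + 3, -2·s·t], [2·s·t + t^2, s^2 + 2·s·t - 3]].
At the point, J = [[-3.2500, -10.0000], [16.2500, 11.0000]] (det J = 126.7500).
Solving J·Δ = −F gives Δ = (-0.0276, -1.1410).
Then the next iterate is (s, t)₁ = (1.9724, 1.3590).
Round to (1.9724, 1.3590) and repeat: F = (-2.725588, 2.852790), J = [[1.153119, -5.360983], [7.207864, 6.251345]].
Δ = (0.0381, -0.5002), so (s, t)₂ = (2.0105, 0.8588).

(2.0105, 0.8588)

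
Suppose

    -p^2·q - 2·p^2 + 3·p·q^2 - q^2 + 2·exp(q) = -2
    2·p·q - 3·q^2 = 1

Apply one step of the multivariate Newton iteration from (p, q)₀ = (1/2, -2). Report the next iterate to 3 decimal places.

(0.326, -0.900)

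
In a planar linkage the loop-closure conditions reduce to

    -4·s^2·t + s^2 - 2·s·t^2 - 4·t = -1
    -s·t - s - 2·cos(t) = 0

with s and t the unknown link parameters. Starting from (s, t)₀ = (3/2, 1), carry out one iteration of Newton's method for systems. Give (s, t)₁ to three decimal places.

(-0.496, 1.485)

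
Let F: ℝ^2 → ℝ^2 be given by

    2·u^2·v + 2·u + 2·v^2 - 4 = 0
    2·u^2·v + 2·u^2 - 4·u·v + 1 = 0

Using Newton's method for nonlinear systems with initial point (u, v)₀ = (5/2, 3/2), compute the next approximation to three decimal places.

At (5/2, 3/2): F = (24.250, 17.250).
Jacobian J = [[4·u·v + 2, 2·u^2 + 4·v], [4·u·v + 4·u - 4·v, 2·u^2 - 4·u]].
At the point, J = [[17.000, 18.500], [19.000, 2.500]] (det J = -309.000).
Solving J·Δ = −F gives Δ = (-0.837, -0.542).
Then the next iterate is (u, v)₁ = (1.663, 0.958).

(1.663, 0.958)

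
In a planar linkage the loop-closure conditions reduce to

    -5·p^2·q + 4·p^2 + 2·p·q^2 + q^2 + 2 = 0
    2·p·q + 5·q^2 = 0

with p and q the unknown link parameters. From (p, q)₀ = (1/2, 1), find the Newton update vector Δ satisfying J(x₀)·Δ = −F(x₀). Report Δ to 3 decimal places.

(-4.500, 0.273)

At (1/2, 1): F = (3.750, 6.000).
Jacobian J = [[-10·p·q + 8·p + 2·q^2, -5·p^2 + 4·p·q + 2·q], [2·q, 2·p + 10·q]].
At the point, J = [[1.000, 2.750], [2.000, 11.000]] (det J = 5.500).
Solving J·Δ = −F gives Δ = (-4.500, 0.273).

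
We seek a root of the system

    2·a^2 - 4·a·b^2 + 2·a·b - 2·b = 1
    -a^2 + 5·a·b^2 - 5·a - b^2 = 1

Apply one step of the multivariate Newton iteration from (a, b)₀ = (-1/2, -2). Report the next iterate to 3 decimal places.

At (-1/2, -2): F = (13.500, -12.750).
Jacobian J = [[4·a - 4·b^2 + 2·b, -8·a·b + 2·a - 2], [-2·a + 5·b^2 - 5, 10·a·b - 2·b]].
At the point, J = [[-22.000, -11.000], [16.000, 14.000]] (det J = -132.000).
Solving J·Δ = −F gives Δ = (0.369, 0.489).
Then the next iterate is (a, b)₁ = (-0.131, -1.511).

(-0.131, -1.511)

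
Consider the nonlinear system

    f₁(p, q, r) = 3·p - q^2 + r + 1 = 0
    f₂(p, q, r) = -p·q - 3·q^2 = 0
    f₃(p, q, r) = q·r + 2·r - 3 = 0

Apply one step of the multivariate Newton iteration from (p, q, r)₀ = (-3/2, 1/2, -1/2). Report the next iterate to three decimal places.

At (-3/2, 1/2, -1/2): F = (-4.250, 0.000, -4.250).
Jacobian J = [[3, -2·q, 1], [-q, -p - 6·q, 0], [0, r, q + 2]].
At the point, J = [[3.000, -1.000, 1.000], [-0.500, -1.500, 0.000], [0.000, -0.500, 2.500]] (det J = -12.250).
Solving J·Δ = −F gives Δ = (0.781, -0.260, 1.648).
Then the next iterate is (p, q, r)₁ = (-0.719, 0.240, 1.148).

(-0.719, 0.240, 1.148)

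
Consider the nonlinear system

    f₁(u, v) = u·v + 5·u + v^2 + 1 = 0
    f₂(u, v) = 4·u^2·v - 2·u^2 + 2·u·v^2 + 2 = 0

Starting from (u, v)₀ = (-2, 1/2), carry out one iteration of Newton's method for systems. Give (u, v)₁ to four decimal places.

(-0.2556, 0.3440)

At (-2, 1/2): F = (-9.7500, 1.0000).
Jacobian J = [[v + 5, u + 2·v], [8·u·v - 4·u + 2·v^2, 4·u^2 + 4·u·v]].
At the point, J = [[5.5000, -1.0000], [0.5000, 12.0000]] (det J = 66.5000).
Solving J·Δ = −F gives Δ = (1.7444, -0.1560).
Then the next iterate is (u, v)₁ = (-0.2556, 0.3440).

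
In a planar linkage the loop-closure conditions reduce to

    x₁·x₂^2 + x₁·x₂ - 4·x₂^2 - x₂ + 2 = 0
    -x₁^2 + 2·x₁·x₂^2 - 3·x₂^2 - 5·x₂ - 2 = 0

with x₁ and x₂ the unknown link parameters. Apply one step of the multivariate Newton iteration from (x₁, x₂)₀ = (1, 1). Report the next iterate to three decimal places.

(-2.357, -0.286)

At (1, 1): F = (-1.000, -9.000).
Jacobian J = [[x₂^2 + x₂, 2·x₁·x₂ + x₁ - 8·x₂ - 1], [-2·x₁ + 2·x₂^2, 4·x₁·x₂ - 6·x₂ - 5]].
At the point, J = [[2.000, -6.000], [0.000, -7.000]] (det J = -14.000).
Solving J·Δ = −F gives Δ = (-3.357, -1.286).
Then the next iterate is (x₁, x₂)₁ = (-2.357, -0.286).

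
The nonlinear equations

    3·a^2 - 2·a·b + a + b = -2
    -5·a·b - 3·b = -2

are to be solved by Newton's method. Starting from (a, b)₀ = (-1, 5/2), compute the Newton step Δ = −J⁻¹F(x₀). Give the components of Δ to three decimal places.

At (-1, 5/2): F = (11.500, 7.000).
Jacobian J = [[6·a - 2·b + 1, -2·a + 1], [-5·b, -5·a - 3]].
At the point, J = [[-10.000, 3.000], [-12.500, 2.000]] (det J = 17.500).
Solving J·Δ = −F gives Δ = (-0.114, -4.214).

(-0.114, -4.214)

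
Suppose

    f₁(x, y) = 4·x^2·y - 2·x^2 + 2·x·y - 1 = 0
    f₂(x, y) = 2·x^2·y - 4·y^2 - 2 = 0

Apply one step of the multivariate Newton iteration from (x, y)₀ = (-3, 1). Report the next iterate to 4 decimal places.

(-2.0385, 0.9538)

At (-3, 1): F = (11.0000, 12.0000).
Jacobian J = [[8·x·y - 4·x + 2·y, 4·x^2 + 2·x], [4·x·y, 2·x^2 - 8·y]].
At the point, J = [[-10.0000, 30.0000], [-12.0000, 10.0000]] (det J = 260.0000).
Solving J·Δ = −F gives Δ = (0.9615, -0.0462).
Then the next iterate is (x, y)₁ = (-2.0385, 0.9538).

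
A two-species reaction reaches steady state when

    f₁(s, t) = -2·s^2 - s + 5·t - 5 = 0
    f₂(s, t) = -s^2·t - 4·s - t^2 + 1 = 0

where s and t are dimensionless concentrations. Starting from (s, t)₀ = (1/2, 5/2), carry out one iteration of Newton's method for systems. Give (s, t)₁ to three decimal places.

At (1/2, 5/2): F = (6.500, -7.875).
Jacobian J = [[-4·s - 1, 5], [-2·s·t - 4, -s^2 - 2·t]].
At the point, J = [[-3.000, 5.000], [-6.500, -5.250]] (det J = 48.250).
Solving J·Δ = −F gives Δ = (-0.109, -1.365).
Then the next iterate is (s, t)₁ = (0.391, 1.135).

(0.391, 1.135)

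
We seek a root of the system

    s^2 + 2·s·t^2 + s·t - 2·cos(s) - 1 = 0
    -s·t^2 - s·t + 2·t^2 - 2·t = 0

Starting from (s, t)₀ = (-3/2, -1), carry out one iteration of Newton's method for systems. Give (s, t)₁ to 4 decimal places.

(-0.9972, -0.4667)

At (-3/2, -1): F = (-0.391474, 4.0000).
Jacobian J = [[2·s + 2·t^2 + t + 2·sin(s), 4·s·t + s], [-t^2 - t, -2·s·t - s + 4·t - 2]].
At the point, J = [[-3.994990, 4.5000], [0.0000, -7.5000]] (det J = 29.962425).
Solving J·Δ = −F gives Δ = (0.5028, 0.5333).
Then the next iterate is (s, t)₁ = (-0.9972, -0.4667).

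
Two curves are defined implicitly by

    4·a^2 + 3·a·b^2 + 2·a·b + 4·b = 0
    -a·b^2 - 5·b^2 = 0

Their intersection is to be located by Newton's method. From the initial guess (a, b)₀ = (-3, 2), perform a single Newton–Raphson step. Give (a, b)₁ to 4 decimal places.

(-6.0909, 2.5455)

At (-3, 2): F = (-4.0000, -8.0000).
Jacobian J = [[8·a + 3·b^2 + 2·b, 6·a·b + 2·a + 4], [-b^2, -2·a·b - 10·b]].
At the point, J = [[-8.0000, -38.0000], [-4.0000, -8.0000]] (det J = -88.0000).
Solving J·Δ = −F gives Δ = (-3.0909, 0.5455).
Then the next iterate is (a, b)₁ = (-6.0909, 2.5455).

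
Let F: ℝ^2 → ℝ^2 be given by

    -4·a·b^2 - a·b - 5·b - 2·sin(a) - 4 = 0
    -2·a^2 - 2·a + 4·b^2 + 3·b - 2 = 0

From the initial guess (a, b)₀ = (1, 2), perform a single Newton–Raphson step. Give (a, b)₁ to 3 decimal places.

(0.418, 0.974)

At (1, 2): F = (-33.68294, 16.000).
Jacobian J = [[-4·b^2 - b - 2·cos(a), -8·a·b - a - 5], [-4·a - 2, 8·b + 3]].
At the point, J = [[-19.08060, -22.000], [-6.000, 19.000]] (det J = -494.53149).
Solving J·Δ = −F gives Δ = (-0.582, -1.026).
Then the next iterate is (a, b)₁ = (0.418, 0.974).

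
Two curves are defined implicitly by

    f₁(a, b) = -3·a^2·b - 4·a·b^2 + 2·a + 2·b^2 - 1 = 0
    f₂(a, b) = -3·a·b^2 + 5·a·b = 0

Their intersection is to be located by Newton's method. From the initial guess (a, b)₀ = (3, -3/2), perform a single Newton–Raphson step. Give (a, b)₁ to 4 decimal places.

At (3, -3/2): F = (23.0000, -42.7500).
Jacobian J = [[-6·a·b - 4·b^2 + 2, -3·a^2 - 8·a·b + 4·b], [-3·b^2 + 5·b, -6·a·b + 5·a]].
At the point, J = [[20.0000, 3.0000], [-14.2500, 42.0000]] (det J = 882.7500).
Solving J·Δ = −F gives Δ = (-1.2396, 0.5973).
Then the next iterate is (a, b)₁ = (1.7604, -0.9027).

(1.7604, -0.9027)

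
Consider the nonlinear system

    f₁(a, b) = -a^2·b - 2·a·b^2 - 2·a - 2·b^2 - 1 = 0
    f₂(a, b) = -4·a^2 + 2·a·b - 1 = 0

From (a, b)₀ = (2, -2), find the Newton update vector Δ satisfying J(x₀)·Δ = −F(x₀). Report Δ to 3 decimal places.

(-1.061, 0.944)

At (2, -2): F = (-21.000, -25.000).
Jacobian J = [[-2·a·b - 2·b^2 - 2, -a^2 - 4·a·b - 4·b], [-8·a + 2·b, 2·a]].
At the point, J = [[-2.000, 20.000], [-20.000, 4.000]] (det J = 392.000).
Solving J·Δ = −F gives Δ = (-1.061, 0.944).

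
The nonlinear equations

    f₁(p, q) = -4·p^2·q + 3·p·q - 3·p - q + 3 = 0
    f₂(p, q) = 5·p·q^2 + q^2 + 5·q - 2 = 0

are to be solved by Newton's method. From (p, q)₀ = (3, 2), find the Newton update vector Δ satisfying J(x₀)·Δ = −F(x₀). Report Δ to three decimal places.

(-0.889, -0.786)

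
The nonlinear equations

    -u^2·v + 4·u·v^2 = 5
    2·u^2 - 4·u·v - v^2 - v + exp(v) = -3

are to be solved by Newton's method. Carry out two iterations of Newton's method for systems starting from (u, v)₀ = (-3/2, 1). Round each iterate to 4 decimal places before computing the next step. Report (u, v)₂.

(0.5361, -1.8541)

At (-3/2, 1): F = (-13.2500, 14.218282).
Jacobian J = [[-2·u·v + 4·v^2, -u^2 + 8·u·v], [4·u - 4·v, -4·u - 2·v + exp(v) - 1]].
At the point, J = [[7.0000, -14.2500], [-10.0000, 5.718282]] (det J = -102.472027).
Solving J·Δ = −F gives Δ = (1.2378, -0.3218).
Then the next iterate is (u, v)₁ = (-0.2622, 0.6782).
Round to (-0.2622, 0.6782) and repeat: F = (-5.529027, 4.680967), J = [[2.195469, -1.491341], [-3.7616, 0.662728]].
Δ = (0.7983, -2.5323), so (u, v)₂ = (0.5361, -1.8541).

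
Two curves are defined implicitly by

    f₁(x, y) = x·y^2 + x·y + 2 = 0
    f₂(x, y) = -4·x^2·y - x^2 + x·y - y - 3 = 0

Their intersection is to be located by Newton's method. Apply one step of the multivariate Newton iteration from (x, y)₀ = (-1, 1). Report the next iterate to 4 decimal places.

At (-1, 1): F = (0.0000, -10.0000).
Jacobian J = [[y^2 + y, 2·x·y + x], [-8·x·y - 2·x + y, -4·x^2 + x - 1]].
At the point, J = [[2.0000, -3.0000], [11.0000, -6.0000]] (det J = 21.0000).
Solving J·Δ = −F gives Δ = (1.4286, 0.9524).
Then the next iterate is (x, y)₁ = (0.4286, 1.9524).

(0.4286, 1.9524)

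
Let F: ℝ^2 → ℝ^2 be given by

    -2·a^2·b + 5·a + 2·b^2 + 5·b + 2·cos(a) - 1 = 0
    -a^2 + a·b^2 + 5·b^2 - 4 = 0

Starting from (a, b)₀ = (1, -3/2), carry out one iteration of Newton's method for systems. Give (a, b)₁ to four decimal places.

At (1, -3/2): F = (5.080605, 8.5000).
Jacobian J = [[-4·a·b - 2·sin(a) + 5, -2·a^2 + 4·b + 5], [-2·a + b^2, 2·a·b + 10·b]].
At the point, J = [[9.317058, -3.0000], [0.2500, -18.0000]] (det J = -166.957045).
Solving J·Δ = −F gives Δ = (-0.3950, 0.4667).
Then the next iterate is (a, b)₁ = (0.6050, -1.0333).

(0.6050, -1.0333)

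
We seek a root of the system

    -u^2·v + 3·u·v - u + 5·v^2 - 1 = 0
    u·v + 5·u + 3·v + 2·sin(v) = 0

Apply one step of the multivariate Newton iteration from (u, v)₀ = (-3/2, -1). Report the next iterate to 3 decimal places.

(1.511, -1.527)

At (-3/2, -1): F = (12.250, -10.68294).
Jacobian J = [[-2·u·v + 3·v - 1, -u^2 + 3·u + 10·v], [v + 5, u + 2·cos(v) + 3]].
At the point, J = [[-7.000, -16.750], [4.000, 2.58060]] (det J = 48.93577).
Solving J·Δ = −F gives Δ = (3.011, -0.527).
Then the next iterate is (u, v)₁ = (1.511, -1.527).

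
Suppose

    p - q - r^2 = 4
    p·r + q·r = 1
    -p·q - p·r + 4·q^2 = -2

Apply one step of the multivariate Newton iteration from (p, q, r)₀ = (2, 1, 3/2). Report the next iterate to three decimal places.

(2.763, 0.687, 0.108)

At (2, 1, 3/2): F = (-5.250, 3.500, 1.000).
Jacobian J = [[1, -1, -2·r], [r, r, p + q], [-q - r, -p + 8·q, -p]].
At the point, J = [[1.000, -1.000, -3.000], [1.500, 1.500, 3.000], [-2.500, 6.000, -2.000]] (det J = -54.750).
Solving J·Δ = −F gives Δ = (0.763, -0.313, -1.392).
Then the next iterate is (p, q, r)₁ = (2.763, 0.687, 0.108).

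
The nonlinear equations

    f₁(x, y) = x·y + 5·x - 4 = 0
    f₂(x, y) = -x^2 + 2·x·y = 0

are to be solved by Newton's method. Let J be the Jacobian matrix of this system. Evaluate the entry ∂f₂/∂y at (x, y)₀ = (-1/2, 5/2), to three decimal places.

-1.000

∂f₂/∂y = 2·x.
At (-1/2, 5/2) this is -1.000.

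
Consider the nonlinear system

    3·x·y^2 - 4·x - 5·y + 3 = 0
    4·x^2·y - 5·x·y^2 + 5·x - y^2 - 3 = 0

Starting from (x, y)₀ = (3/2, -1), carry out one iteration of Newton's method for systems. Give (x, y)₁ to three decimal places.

(1.433, -0.531)

At (3/2, -1): F = (6.500, -13.000).
Jacobian J = [[3·y^2 - 4, 6·x·y - 5], [8·x·y - 5·y^2 + 5, 4·x^2 - 10·x·y - 2·y]].
At the point, J = [[-1.000, -14.000], [-12.000, 26.000]] (det J = -194.000).
Solving J·Δ = −F gives Δ = (-0.067, 0.469).
Then the next iterate is (x, y)₁ = (1.433, -0.531).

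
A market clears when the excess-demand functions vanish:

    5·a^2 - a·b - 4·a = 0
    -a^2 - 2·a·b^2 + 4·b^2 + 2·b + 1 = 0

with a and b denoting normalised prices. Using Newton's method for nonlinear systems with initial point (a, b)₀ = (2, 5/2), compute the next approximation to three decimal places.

At (2, 5/2): F = (7.000, 2.000).
Jacobian J = [[10·a - b - 4, -a], [-2·a - 2·b^2, -4·a·b + 8·b + 2]].
At the point, J = [[13.500, -2.000], [-16.500, 2.000]] (det J = -6.000).
Solving J·Δ = −F gives Δ = (3.000, 23.750).
Then the next iterate is (a, b)₁ = (5.000, 26.250).

(5.000, 26.250)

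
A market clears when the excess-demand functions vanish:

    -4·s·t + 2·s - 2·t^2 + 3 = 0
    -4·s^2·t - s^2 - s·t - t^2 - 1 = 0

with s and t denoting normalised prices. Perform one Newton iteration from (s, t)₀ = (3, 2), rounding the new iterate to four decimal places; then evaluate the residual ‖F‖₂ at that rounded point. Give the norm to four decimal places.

27.6717

At (3, 2): F = (-23.0000, -92.0000).
Jacobian J = [[-4·t + 2, -4·s - 4·t], [-8·s·t - 2·s - t, -4·s^2 - s - 2·t]].
At the point, J = [[-6.0000, -20.0000], [-56.0000, -43.0000]] (det J = -862.0000).
Solving J·Δ = −F gives Δ = (-0.9872, -0.8538).
Then the next iterate is (s, t)₁ = (2.0128, 1.1462).
Re-evaluating at (2.0128, 1.1462): F = (-4.830234, -27.246903), so ‖F‖₂ = 27.6717.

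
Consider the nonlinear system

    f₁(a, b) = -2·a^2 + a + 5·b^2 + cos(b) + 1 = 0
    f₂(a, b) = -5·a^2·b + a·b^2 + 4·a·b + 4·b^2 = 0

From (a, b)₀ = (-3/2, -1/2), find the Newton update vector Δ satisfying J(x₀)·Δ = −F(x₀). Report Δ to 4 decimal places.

At (-3/2, -1/2): F = (-2.872417, 9.2500).
Jacobian J = [[-4·a + 1, 10·b - sin(b)], [-10·a·b + b^2 + 4·b, -5·a^2 + 2·a·b + 4·a + 8·b]].
At the point, J = [[7.0000, -4.520574], [-9.2500, -19.7500]] (det J = -180.065314).
Solving J·Δ = −F gives Δ = (0.5473, 0.2120).

(0.5473, 0.2120)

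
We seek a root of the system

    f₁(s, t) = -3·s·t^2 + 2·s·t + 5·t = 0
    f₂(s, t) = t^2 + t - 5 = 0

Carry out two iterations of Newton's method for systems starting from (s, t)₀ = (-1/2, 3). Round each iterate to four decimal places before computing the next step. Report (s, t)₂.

At (-1/2, 3): F = (25.5000, 7.0000).
Jacobian J = [[-3·t^2 + 2·t, -6·s·t + 2·s + 5], [0, 2·t + 1]].
At the point, J = [[-21.0000, 13.0000], [0.0000, 7.0000]] (det J = -147.0000).
Solving J·Δ = −F gives Δ = (0.5952, -1.0000).
Then the next iterate is (s, t)₁ = (0.0952, 2.0000).
Round to (0.0952, 2.0000) and repeat: F = (9.2384, 1.0000), J = [[-8.0000, 4.0480], [0.0000, 5.0000]].
Δ = (1.0536, -0.2000), so (s, t)₂ = (1.1488, 1.8000).

(1.1488, 1.8000)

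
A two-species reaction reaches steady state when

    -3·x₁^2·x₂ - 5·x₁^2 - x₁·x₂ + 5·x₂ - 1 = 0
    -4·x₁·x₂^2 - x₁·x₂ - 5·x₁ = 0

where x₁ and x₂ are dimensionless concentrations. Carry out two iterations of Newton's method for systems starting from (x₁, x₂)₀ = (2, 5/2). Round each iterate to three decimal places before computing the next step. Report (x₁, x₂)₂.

At (2, 5/2): F = (-43.500, -65.000).
Jacobian J = [[-6·x₁·x₂ - 10·x₁ - x₂, -3·x₁^2 - x₁ + 5], [-4·x₂^2 - x₂ - 5, -8·x₁·x₂ - x₁]].
At the point, J = [[-52.500, -9.000], [-32.500, -42.000]] (det J = 1912.500).
Solving J·Δ = −F gives Δ = (-0.649, -1.045).
Then the next iterate is (x₁, x₂)₁ = (1.351, 1.455).
Round to (1.351, 1.455) and repeat: F = (-12.78371, -20.16111), J = [[-26.75923, -1.82660], [-14.92310, -17.07664]].
Δ = (-0.422, -0.812), so (x₁, x₂)₂ = (0.929, 0.643).

(0.929, 0.643)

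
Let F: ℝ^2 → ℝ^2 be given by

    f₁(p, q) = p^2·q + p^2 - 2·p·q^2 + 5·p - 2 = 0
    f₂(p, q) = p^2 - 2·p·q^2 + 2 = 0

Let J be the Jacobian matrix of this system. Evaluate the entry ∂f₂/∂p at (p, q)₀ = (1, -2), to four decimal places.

∂f₂/∂p = 2·p - 2·q^2.
At (1, -2) this is -6.0000.

-6.0000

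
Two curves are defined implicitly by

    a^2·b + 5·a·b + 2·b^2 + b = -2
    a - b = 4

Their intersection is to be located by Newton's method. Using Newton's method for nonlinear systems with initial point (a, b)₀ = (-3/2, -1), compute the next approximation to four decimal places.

At (-3/2, -1): F = (8.2500, -4.5000).
Jacobian J = [[2·a·b + 5·b, a^2 + 5·a + 4·b + 1], [1, -1]].
At the point, J = [[-2.0000, -8.2500], [1.0000, -1.0000]] (det J = 10.2500).
Solving J·Δ = −F gives Δ = (4.4268, -0.0732).
Then the next iterate is (a, b)₁ = (2.9268, -1.0732).

(2.9268, -1.0732)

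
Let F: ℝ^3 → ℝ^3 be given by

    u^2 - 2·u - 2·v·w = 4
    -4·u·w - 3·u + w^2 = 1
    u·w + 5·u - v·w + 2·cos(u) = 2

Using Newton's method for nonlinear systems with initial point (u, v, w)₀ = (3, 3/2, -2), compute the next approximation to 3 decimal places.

At (3, 3/2, -2): F = (5.000, 18.000, 8.02002).
Jacobian J = [[2·u - 2, -2·w, -2·v], [-4·w - 3, 0, -4·u + 2·w], [w - 2·sin(u) + 5, -w, u - v]].
At the point, J = [[4.000, 4.000, -3.000], [5.000, 0.000, -16.000], [2.71776, 2.000, 1.500]] (det J = -105.93664).
Solving J·Δ = −F gives Δ = (-5.374, 3.708, -0.554).
Then the next iterate is (u, v, w)₁ = (-2.374, 5.208, -2.554).

(-2.374, 5.208, -2.554)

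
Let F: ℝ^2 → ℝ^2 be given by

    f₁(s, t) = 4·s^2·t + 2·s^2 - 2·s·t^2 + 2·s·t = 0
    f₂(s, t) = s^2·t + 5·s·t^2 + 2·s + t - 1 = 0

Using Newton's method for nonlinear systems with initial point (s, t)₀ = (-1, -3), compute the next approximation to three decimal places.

(-0.771, -1.692)

At (-1, -3): F = (14.000, -54.000).
Jacobian J = [[8·s·t + 4·s - 2·t^2 + 2·t, 4·s^2 - 4·s·t + 2·s], [2·s·t + 5·t^2 + 2, s^2 + 10·s·t + 1]].
At the point, J = [[-4.000, -10.000], [53.000, 32.000]] (det J = 402.000).
Solving J·Δ = −F gives Δ = (0.229, 1.308).
Then the next iterate is (s, t)₁ = (-0.771, -1.692).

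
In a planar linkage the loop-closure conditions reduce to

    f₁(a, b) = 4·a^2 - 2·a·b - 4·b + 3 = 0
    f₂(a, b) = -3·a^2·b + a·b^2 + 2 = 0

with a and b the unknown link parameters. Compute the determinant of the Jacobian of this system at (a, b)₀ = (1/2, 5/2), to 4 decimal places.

-8.0000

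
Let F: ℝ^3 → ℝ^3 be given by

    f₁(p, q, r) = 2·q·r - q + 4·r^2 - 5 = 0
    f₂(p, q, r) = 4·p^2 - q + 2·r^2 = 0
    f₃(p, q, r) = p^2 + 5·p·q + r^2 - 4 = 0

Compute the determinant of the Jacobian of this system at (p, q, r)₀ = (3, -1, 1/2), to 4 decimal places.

722.0000

J = [[0, 2·r - 1, 2·q + 8·r], [8·p, -1, 4·r], [2·p + 5·q, 5·p, 2·r]].
At the point, J = [[0.0000, 0.0000, 2.0000], [24.0000, -1.0000, 2.0000], [1.0000, 15.0000, 1.0000]].
det J = 722.0000.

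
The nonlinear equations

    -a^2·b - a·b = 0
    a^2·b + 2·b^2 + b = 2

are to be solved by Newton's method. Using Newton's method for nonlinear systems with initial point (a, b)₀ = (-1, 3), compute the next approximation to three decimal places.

(-1.000, 1.429)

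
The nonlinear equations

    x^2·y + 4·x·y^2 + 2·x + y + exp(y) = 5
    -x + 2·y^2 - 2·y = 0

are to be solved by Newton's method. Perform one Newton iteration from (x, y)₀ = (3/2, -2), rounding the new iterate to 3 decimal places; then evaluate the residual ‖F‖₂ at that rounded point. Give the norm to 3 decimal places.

2.954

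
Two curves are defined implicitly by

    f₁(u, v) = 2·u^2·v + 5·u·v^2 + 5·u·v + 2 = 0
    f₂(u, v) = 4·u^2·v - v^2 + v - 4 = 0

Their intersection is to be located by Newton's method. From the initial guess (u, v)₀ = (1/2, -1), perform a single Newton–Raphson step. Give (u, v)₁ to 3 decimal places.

(0.000, 0.250)

At (1/2, -1): F = (1.500, -7.000).
Jacobian J = [[4·u·v + 5·v^2 + 5·v, 2·u^2 + 10·u·v + 5·u], [8·u·v, 4·u^2 - 2·v + 1]].
At the point, J = [[-2.000, -2.000], [-4.000, 4.000]] (det J = -16.000).
Solving J·Δ = −F gives Δ = (-0.500, 1.250).
Then the next iterate is (u, v)₁ = (0.000, 0.250).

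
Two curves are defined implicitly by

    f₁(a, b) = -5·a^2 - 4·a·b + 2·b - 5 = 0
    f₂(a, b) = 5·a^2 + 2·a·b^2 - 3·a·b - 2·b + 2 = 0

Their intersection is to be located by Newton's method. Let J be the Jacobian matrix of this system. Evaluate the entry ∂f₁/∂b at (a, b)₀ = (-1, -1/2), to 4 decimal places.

6.0000

∂f₁/∂b = -4·a + 2.
At (-1, -1/2) this is 6.0000.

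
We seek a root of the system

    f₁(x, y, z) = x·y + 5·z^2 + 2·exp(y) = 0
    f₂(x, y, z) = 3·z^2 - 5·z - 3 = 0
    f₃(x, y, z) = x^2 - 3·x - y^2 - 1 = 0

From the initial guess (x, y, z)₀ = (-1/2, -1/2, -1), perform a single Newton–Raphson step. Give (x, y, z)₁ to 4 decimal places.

At (-1/2, -1/2, -1): F = (6.463061, 5.0000, 0.5000).
Jacobian J = [[y, x + 2·exp(y), 10·z], [0, 0, 6·z - 5], [2·x - 3, -2·y, 0]].
At the point, J = [[-0.5000, 0.713061, -10.0000], [0.0000, 0.0000, -11.0000], [-4.0000, 1.0000, 0.0000]] (det J = 25.874698).
Solving J·Δ = −F gives Δ = (-0.6637, -3.1546, 0.4545).
Then the next iterate is (x, y, z)₁ = (-1.1637, -3.6546, -0.5455).

(-1.1637, -3.6546, -0.5455)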